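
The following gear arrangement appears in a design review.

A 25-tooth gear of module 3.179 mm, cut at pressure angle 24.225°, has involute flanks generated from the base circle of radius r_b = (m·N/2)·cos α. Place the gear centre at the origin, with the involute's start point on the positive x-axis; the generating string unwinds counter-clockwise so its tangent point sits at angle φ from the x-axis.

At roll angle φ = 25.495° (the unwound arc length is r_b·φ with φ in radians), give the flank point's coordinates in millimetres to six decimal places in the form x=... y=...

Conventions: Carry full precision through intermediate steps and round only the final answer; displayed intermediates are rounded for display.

x=39.650205 y=1.043325

single-mesh involute tooth geometry (25T wheel at module 3.179)
pitch radius r_p = m·N/2 = 3.179·25/2 = 39.737500
base radius r_b = r_p·cos α = 39.737500·cos 24.225° = 36.238262
roll angle φ = 25.495° = 0.44497169 rad
x = r_b·(cos φ + φ·sin φ) = 39.650205
y = r_b·(sin φ − φ·cos φ) = 1.043325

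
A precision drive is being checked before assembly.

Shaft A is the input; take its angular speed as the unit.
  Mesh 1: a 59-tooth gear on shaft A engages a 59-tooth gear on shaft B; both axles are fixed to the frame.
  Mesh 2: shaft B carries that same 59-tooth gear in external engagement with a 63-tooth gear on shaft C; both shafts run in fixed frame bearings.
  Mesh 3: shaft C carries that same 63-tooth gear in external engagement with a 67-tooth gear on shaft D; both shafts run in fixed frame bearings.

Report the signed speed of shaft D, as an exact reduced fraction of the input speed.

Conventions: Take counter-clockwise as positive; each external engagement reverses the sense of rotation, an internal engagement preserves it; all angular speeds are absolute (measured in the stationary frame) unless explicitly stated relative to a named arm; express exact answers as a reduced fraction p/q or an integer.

-59/67

3-mesh fixed-axis compound train (all bearings frame-fixed)
mesh 1 [59T→59T]: |ω|/ω_in = 1×59/59 = 1, sense flips to −
mesh 2 [59T→63T]: |ω|/ω_in = 1×59/63 = 59/63, sense flips to +
mesh 3 [63T→67T]: |ω|/ω_in = (59/63)×63/67 = 59/67, sense flips to −
signed output speed (× input speed) = -59/67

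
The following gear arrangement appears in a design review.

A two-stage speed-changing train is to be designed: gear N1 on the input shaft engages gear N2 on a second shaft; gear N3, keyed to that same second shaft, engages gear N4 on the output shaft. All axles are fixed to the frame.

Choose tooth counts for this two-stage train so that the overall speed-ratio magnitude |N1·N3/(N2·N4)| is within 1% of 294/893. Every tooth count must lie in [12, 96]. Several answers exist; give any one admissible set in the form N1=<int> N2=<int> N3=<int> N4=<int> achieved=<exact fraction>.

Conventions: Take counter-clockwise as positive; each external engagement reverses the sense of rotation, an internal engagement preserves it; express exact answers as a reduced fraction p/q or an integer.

topology: fixed-axis compound train — 2 stages, target 294/893
target = 294/893 in lowest terms: an exact hit needs N1·N3 = k·294 and N2·N4 = k·893 for one integer k, every count in [12, 96]; additionally prefer no 1:1 stage (N1 ≠ N2, N3 ≠ N4)
k = 1: N1·N3 = 294 = 14·21, N2·N4 = 893 = 19·47
achieved = 14·21/(19·47) = 294/893; |achieved − target| = 0 ≤ 147/44650 ✓

N1=14 N2=19 N3=21 N4=47 achieved=294/893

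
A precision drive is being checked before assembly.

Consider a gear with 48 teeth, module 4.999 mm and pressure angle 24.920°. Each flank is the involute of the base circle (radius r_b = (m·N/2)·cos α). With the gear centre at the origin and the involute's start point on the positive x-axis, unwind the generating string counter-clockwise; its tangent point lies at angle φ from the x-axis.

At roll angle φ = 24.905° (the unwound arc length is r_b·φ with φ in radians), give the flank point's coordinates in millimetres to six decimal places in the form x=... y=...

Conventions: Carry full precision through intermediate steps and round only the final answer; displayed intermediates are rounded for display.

recognized (one wheel, involute flank): single-mesh tooth geometry, m = 4.999, N = 48
pitch radius r_p = m·N/2 = 4.999·48/2 = 119.976000
base radius r_b = r_p·cos α = 119.976000·cos 24.920° = 108.805873
roll angle φ = 24.905° = 0.43467425 rad
x = r_b·(cos φ + φ·sin φ) = 118.604397
y = r_b·(sin φ − φ·cos φ) = 2.922772

x=118.604397 y=2.922772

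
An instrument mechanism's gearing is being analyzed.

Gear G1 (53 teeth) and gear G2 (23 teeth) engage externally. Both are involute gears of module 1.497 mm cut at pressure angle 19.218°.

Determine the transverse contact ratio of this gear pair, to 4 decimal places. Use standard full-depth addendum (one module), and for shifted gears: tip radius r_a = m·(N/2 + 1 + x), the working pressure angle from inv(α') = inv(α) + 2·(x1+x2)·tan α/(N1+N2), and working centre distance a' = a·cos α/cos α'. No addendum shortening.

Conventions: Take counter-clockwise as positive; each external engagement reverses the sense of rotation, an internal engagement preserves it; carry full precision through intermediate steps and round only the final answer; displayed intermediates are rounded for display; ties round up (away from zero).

1.7153

topology: single-mesh involute geometry — m = 1.497, 53T/23T pair
base radii: r_b1 = 37.459782, r_b2 = 16.256132
tip radii: r_a1 = 41.167500, r_a2 = 18.712500
no profile shift: α' = α, a' = a
action lengths: √(r_a1²−r_b1²) = 17.074184, √(r_a2²−r_b2²) = 9.268000
base pitch p_b = π·m·cos α = 4.440882
CR = (17.074184 + 9.268000 − 56.886000·sin 19.21800°)/4.440882 = 1.715290
contact ratio ≈ 1.7153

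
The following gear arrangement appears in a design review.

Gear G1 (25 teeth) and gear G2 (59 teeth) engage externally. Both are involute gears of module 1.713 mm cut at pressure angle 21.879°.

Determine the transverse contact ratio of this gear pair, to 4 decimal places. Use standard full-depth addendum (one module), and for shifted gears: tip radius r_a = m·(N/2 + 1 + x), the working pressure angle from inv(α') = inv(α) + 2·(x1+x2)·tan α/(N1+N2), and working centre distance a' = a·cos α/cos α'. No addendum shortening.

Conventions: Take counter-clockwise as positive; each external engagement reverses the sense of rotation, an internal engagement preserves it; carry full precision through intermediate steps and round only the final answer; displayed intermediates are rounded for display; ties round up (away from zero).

1.6133

single-mesh involute tooth geometry (25T engaging 59T at module 1.713)
base radii: r_b1 = 19.870220, r_b2 = 46.893718
tip radii: r_a1 = 23.125500, r_a2 = 52.246500
no profile shift: α' = α, a' = a
action lengths: √(r_a1²−r_b1²) = 11.830601, √(r_a2²−r_b2²) = 23.036404
base pitch p_b = π·m·cos α = 4.993931
CR = (11.830601 + 23.036404 − 71.946000·sin 21.87900°)/4.993931 = 1.613257
contact ratio ≈ 1.6133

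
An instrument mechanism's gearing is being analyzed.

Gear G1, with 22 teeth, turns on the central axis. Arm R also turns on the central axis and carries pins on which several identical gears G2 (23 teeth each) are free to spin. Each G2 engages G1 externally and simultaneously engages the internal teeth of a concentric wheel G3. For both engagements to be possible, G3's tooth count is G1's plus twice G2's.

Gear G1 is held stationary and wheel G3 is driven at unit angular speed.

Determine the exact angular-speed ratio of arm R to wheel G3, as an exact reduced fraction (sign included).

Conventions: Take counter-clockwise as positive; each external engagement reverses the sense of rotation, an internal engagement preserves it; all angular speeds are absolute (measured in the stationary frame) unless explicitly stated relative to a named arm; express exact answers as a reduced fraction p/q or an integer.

34/45

planetary set (22T centre, 23T on arm, 68T internal) — Willis relation
ring teeth: 22 + 2·23 = 68
22(ω_sun−ω_arm) = −68(ω_ring−ω_arm),  ω_sun = 0, ω_ring = 1
22(0−ω_arm) = −68(1−ω_arm)  ⇒  90·ω_arm = 68  ⇒  ω_arm = 34/45
ω_out/ω_in = 34/45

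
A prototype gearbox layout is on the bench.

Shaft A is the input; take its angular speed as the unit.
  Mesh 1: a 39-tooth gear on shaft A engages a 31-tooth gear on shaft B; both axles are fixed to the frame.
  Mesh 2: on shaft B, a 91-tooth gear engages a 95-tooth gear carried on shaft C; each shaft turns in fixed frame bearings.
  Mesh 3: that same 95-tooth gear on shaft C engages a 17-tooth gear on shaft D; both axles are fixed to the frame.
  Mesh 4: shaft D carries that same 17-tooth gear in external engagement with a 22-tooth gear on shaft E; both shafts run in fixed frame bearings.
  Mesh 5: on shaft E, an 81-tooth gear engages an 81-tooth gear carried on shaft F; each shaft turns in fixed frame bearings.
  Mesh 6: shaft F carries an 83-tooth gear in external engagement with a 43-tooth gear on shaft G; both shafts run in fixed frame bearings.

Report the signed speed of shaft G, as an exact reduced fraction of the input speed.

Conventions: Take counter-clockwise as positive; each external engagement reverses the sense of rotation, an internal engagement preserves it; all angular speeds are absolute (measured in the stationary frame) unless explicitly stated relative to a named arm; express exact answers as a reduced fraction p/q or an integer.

294567/29326

6-mesh fixed-axis compound train (all bearings frame-fixed)
mesh 1 [39T→31T]: |ω|/ω_in = 1×39/31 = 39/31, sense flips to −
mesh 2 [91T→95T]: |ω|/ω_in = (39/31)×91/95 = 3549/2945, sense flips to +
mesh 3 [95T→17T]: |ω|/ω_in = (3549/2945)×95/17 = 3549/527, sense flips to −
mesh 4 [17T→22T]: |ω|/ω_in = (3549/527)×17/22 = 3549/682, sense flips to +
mesh 5 [81T→81T]: |ω|/ω_in = (3549/682)×81/81 = 3549/682, sense flips to −
mesh 6 [83T→43T]: |ω|/ω_in = (3549/682)×83/43 = 294567/29326, sense flips to +
signed output speed (× input speed) = 294567/29326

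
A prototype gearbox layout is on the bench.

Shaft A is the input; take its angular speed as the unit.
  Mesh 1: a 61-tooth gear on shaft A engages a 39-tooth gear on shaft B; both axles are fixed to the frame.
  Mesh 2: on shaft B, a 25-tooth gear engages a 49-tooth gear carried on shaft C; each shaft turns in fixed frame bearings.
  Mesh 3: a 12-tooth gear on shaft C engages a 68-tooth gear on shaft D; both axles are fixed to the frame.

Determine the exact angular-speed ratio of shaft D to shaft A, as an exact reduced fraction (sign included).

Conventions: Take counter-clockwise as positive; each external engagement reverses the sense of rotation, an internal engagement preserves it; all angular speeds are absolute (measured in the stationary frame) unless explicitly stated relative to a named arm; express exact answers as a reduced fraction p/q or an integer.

class = fixed-axis compound train [3 meshes; 3 ratios multiply, 3 sense flips]
mesh 1 [61T→39T]: running ratio 61/39, sense −
mesh 2 [25T→49T]: running ratio 1525/1911, sense +
mesh 3 [12T→68T]: running ratio 1525/10829, sense −
ω_out/ω_in = -1525/10829

-1525/10829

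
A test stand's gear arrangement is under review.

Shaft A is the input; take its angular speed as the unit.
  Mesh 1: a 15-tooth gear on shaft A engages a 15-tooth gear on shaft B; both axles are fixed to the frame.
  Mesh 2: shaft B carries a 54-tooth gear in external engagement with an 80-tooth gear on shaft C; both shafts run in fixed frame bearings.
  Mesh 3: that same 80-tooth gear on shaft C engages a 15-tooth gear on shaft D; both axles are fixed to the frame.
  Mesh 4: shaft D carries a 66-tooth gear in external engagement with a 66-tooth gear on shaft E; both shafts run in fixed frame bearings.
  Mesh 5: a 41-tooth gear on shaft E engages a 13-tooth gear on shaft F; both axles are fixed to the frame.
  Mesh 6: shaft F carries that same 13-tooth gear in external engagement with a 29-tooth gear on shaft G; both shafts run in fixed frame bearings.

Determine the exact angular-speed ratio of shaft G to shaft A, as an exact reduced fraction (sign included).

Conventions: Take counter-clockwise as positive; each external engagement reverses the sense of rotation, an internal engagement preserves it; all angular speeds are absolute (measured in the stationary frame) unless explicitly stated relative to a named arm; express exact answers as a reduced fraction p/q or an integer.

738/145

class = fixed-axis compound train [6 meshes; 6 ratios multiply, 6 sense flips]
mesh 1 [15T→15T]: running ratio 1, sense −
mesh 2 [54T→80T]: running ratio 27/40, sense +
mesh 3 [80T→15T]: running ratio 18/5, sense −
mesh 4 [66T→66T]: running ratio 18/5, sense +
mesh 5 [41T→13T]: running ratio 738/65, sense −
mesh 6 [13T→29T]: running ratio 738/145, sense +
ω_out/ω_in = 738/145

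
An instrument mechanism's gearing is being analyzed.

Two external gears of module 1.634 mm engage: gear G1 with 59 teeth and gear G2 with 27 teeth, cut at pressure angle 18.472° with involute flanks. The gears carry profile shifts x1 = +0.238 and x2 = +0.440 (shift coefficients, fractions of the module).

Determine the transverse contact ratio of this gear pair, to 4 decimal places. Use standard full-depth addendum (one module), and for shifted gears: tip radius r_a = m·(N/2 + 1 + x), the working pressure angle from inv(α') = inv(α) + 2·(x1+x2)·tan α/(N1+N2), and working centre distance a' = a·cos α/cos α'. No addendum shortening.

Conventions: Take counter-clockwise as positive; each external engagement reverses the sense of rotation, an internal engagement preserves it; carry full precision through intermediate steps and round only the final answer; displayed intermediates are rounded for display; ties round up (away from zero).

topology: single-mesh involute geometry — m = 1.634, 59T/27T pair
base radii: r_b1 = 45.719514, r_b2 = 20.922490
tip radii: r_a1 = 50.225892, r_a2 = 24.411960
inv(α') = inv(18.472°) + 2·(+0.238+0.440)·tan α/(59+27) = 0.01692193  ⇒  α' = 20.83411°
a' = a·cos α / cos α' = 70.2620·cos 18.472°/cos 20.83411° = 71.304298
action lengths: √(r_a1²−r_b1²) = 20.793418, √(r_a2²−r_b2²) = 12.577489
base pitch p_b = π·m·cos α = 4.868884
CR = (20.793418 + 12.577489 − 71.304298·sin 20.83411°)/4.868884 = 1.645260
contact ratio ≈ 1.6453

1.6453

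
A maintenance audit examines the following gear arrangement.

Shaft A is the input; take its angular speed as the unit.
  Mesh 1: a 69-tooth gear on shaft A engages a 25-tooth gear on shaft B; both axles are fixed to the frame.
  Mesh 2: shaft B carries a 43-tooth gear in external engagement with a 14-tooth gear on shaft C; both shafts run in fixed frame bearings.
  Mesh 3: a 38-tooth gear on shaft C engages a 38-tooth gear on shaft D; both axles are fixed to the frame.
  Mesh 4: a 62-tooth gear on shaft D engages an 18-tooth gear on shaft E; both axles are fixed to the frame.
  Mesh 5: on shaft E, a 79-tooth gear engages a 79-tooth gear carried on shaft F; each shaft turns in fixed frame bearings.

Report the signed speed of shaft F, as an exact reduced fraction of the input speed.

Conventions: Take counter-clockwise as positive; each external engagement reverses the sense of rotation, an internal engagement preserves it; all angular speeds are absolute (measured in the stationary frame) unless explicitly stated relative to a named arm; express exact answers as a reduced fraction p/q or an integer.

-30659/1050

5-mesh fixed-axis compound train (all bearings frame-fixed)
mesh 1 [69T→25T]: |ω|/ω_in = 1×69/25 = 69/25, sense flips to −
mesh 2 [43T→14T]: |ω|/ω_in = (69/25)×43/14 = 2967/350, sense flips to +
mesh 3 [38T→38T]: |ω|/ω_in = (2967/350)×38/38 = 2967/350, sense flips to −
mesh 4 [62T→18T]: |ω|/ω_in = (2967/350)×62/18 = 30659/1050, sense flips to +
mesh 5 [79T→79T]: |ω|/ω_in = (30659/1050)×79/79 = 30659/1050, sense flips to −
signed output speed (× input speed) = -30659/1050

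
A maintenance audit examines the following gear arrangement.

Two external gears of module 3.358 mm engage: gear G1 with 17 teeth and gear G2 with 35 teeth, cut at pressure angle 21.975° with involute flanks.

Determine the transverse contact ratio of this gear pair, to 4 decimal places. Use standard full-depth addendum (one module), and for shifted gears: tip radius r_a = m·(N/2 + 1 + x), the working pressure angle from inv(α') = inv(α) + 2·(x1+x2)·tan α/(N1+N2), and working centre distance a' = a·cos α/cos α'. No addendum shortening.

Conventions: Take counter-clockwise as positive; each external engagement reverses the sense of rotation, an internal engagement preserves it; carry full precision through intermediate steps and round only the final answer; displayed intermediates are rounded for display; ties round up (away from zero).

class = single-mesh tooth geometry [involute pair 17T × 35T, m = 3.358]
base radii: r_b1 = 26.469272, r_b2 = 54.495559
tip radii: r_a1 = 31.901000, r_a2 = 62.123000
no profile shift: α' = α, a' = a
action lengths: √(r_a1²−r_b1²) = 17.805939, √(r_a2²−r_b2²) = 29.824506
base pitch p_b = π·m·cos α = 9.783020
CR = (17.805939 + 29.824506 − 87.308000·sin 21.97500°)/9.783020 = 1.529141
contact ratio ≈ 1.5291

1.5291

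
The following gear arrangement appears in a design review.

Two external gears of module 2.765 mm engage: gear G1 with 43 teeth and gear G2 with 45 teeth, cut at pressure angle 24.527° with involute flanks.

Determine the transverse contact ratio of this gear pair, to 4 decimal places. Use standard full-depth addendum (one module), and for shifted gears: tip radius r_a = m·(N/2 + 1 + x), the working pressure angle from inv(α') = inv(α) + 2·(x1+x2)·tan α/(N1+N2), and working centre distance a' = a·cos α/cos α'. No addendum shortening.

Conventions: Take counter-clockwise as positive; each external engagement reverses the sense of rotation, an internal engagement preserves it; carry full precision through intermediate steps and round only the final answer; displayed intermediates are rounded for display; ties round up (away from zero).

class = single-mesh tooth geometry [involute pair 43T × 45T, m = 2.765]
base radii: r_b1 = 54.083299, r_b2 = 56.598802
tip radii: r_a1 = 62.212500, r_a2 = 64.977500
no profile shift: α' = α, a' = a
action lengths: √(r_a1²−r_b1²) = 30.747226, √(r_a2²−r_b2²) = 31.916315
base pitch p_b = π·m·cos α = 7.902684
CR = (30.747226 + 31.916315 − 121.660000·sin 24.52700°)/7.902684 = 1.538692
contact ratio ≈ 1.5387

1.5387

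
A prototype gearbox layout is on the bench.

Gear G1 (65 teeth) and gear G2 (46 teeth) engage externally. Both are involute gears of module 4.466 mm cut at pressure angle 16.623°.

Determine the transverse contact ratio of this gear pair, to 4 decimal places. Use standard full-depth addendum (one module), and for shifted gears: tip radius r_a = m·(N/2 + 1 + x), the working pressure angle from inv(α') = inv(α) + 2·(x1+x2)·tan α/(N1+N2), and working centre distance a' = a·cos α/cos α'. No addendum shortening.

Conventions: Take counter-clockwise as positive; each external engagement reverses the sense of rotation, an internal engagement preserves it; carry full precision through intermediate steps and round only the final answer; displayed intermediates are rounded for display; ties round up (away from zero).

1.9838

recognized (one external pair, fixed centres): single-mesh tooth geometry, m = 4.466, N1 = 65, N2 = 46
base radii: r_b1 = 139.079073, r_b2 = 98.425190
tip radii: r_a1 = 149.611000, r_a2 = 107.184000
no profile shift: α' = α, a' = a
action lengths: √(r_a1²−r_b1²) = 55.140391, √(r_a2²−r_b2²) = 42.436915
base pitch p_b = π·m·cos α = 13.443994
CR = (55.140391 + 42.436915 − 247.863000·sin 16.62300°)/13.443994 = 1.983814
contact ratio ≈ 1.9838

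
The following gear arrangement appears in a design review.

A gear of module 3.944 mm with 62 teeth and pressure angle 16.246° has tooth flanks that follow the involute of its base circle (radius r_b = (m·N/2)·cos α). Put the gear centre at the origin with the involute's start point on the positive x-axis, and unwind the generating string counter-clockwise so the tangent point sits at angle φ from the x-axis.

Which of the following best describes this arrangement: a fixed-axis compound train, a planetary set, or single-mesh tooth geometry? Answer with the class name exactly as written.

class = single-mesh tooth geometry [base-circle involute, m = 3.944, 62T]
classification: single-mesh tooth geometry

single-mesh tooth geometry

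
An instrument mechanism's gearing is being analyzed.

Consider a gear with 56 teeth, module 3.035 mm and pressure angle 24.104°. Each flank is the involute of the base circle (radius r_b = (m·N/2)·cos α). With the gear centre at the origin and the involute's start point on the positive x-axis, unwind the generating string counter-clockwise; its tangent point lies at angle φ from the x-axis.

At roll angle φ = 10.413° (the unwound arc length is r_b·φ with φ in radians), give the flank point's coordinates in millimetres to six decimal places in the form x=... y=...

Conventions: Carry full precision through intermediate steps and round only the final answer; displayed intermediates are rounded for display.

single-mesh involute tooth geometry (56T wheel at module 3.035)
pitch radius r_p = m·N/2 = 3.035·56/2 = 84.980000
base radius r_b = r_p·cos α = 84.980000·cos 24.104° = 77.570226
roll angle φ = 10.413° = 0.18174114 rad
x = r_b·(cos φ + φ·sin φ) = 78.840733
y = r_b·(sin φ − φ·cos φ) = 0.154703

x=78.840733 y=0.154703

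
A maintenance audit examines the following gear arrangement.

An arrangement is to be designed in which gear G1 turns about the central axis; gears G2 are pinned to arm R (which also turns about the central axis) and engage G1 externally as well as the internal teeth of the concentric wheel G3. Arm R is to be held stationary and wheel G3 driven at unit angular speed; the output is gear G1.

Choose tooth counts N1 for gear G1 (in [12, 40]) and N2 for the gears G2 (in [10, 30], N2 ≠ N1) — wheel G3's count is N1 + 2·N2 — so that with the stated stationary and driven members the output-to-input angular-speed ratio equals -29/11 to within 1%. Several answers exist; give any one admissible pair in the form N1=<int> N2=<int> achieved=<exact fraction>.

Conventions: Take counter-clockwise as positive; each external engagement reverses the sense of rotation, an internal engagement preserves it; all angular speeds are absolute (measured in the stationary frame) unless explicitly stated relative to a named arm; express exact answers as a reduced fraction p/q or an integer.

N1=22 N2=18 achieved=-29/11

class = planetary set [ratio -29/11 wanted; Willis about the carrier]
Willis with ω_arm = 0: ω_sun/ω_ring = −N3/N1; set equal to -29/11  ⇒  N3/N1 = −(-29/11) = 29/11
N3 = N1 + 2·N2  ⇒  N2/N1 = (N3/N1 − 1)/2 = (29/11 − 1)/2 = 9/11
smallest multiple with N1 ≥ 12 and N2 ≥ 10: k = 2  ⇒  N1 = 2·11 = 22, N2 = 2·9 = 18 (N1 ≤ 40, N2 ≤ 30, N2 ≠ N1 ✓), N3 = 22 + 2·18 = 58
check: −N3/N1 with N1 = 22, N3 = 58 gives -29/11; |achieved − target| = 0 ≤ 29/1100 ✓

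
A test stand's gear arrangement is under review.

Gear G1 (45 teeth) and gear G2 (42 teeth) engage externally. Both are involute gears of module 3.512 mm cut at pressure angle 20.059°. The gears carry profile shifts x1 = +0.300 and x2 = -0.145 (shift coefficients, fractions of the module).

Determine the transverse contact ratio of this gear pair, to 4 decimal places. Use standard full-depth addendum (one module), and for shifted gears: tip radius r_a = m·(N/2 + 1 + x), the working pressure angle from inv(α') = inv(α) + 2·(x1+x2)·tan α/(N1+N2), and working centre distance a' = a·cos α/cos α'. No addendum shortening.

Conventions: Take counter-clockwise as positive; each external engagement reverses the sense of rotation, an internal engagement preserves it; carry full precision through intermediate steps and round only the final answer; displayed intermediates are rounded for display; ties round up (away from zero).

1.6913

single-mesh involute tooth geometry (45T engaging 42T at module 3.512)
base radii: r_b1 = 74.226641, r_b2 = 69.278198
tip radii: r_a1 = 83.585600, r_a2 = 76.754760
inv(α') = inv(20.059°) + 2·(+0.300-0.145)·tan α/(45+42) = 0.01634230  ⇒  α' = 20.60196°
a' = a·cos α / cos α' = 152.7720·cos 20.059°/cos 20.60196° = 153.309357
action lengths: √(r_a1²−r_b1²) = 38.431215, √(r_a2²−r_b2²) = 33.042766
base pitch p_b = π·m·cos α = 10.363994
CR = (38.431215 + 33.042766 − 153.309357·sin 20.60196°)/10.363994 = 1.691284
contact ratio ≈ 1.6913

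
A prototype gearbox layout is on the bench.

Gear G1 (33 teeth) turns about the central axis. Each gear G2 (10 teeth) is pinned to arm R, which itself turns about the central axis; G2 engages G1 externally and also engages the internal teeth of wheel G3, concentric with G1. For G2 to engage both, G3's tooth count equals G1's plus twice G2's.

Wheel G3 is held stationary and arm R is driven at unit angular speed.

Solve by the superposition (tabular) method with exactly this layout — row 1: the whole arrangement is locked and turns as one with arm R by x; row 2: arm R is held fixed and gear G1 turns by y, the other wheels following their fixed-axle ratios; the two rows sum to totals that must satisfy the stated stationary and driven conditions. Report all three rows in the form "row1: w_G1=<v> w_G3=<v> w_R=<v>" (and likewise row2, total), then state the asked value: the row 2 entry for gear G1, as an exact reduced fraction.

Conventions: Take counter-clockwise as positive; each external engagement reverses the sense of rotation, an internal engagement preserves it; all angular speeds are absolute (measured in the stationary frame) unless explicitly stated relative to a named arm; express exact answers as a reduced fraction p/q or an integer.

row1: w_G1=1 w_G3=1 w_R=1
row2: w_G1=53/33 w_G3=-1 w_R=0
total: w_G1=86/33 w_G3=0 w_R=1
asked value: 53/33

class = planetary set [G3 = 33+2·10 = 53; Willis about the carrier]
row 1: whole set turns with the arm by x
row 2: sun turns y, ring = −(33/53)·y, arm 0
boundary: total ω_ring = x − (33/53)·y = 0 and total ω_arm = x = 1  ⇒  y = 53/33, x = 1
row 2 ring = −(33/53)·53/33 = -1
totals (row 1 + row 2): sun 1 + 53/33 = 86/33, ring 1 + (-1) = 0, arm 1 + 0 = 1
asked cell (row2, sun) = 53/33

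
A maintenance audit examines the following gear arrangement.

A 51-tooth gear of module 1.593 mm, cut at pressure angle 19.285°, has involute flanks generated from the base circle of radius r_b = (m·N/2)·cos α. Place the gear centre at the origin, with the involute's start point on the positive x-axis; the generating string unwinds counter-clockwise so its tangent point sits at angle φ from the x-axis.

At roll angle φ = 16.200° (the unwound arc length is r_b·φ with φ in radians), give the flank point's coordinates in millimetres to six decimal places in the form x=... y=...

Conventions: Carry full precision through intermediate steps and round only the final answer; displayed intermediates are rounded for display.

class = single-mesh tooth geometry [base-circle involute, m = 1.593, 51T]
pitch radius r_p = m·N/2 = 1.593·51/2 = 40.621500
base radius r_b = r_p·cos α = 40.621500·cos 19.285° = 38.342124
roll angle φ = 16.200° = 0.28274334 rad
x = r_b·(cos φ + φ·sin φ) = 39.844237
y = r_b·(sin φ − φ·cos φ) = 0.286587

x=39.844237 y=0.286587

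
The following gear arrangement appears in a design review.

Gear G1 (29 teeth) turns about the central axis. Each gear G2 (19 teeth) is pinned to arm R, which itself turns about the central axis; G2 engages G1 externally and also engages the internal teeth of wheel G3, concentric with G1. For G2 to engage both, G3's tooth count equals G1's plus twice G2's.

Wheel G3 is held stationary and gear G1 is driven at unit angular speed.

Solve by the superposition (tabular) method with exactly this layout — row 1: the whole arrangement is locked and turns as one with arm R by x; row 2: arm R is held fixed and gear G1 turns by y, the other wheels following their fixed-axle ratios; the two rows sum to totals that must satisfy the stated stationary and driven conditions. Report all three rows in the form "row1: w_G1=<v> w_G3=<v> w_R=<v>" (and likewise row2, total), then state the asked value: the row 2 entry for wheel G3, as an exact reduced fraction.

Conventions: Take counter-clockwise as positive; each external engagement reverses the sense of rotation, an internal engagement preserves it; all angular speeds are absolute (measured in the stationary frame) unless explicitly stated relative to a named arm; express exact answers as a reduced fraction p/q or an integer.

recognized (axles ride arm R): planetary set, 29/19/67 teeth
row 1 (train locked, turned with arm): all members turn x
row 2 — arm fixed, fixed-axis ratios: sun y, ring −(29/67)·y, arm 0
boundary: total ω_ring = x − (29/67)·y = 0 and total ω_sun = x + y = 1  ⇒  y = 67/96, x = 29/96
row 2 ring = −(29/67)·67/96 = -29/96
totals (row 1 + row 2): sun 29/96 + 67/96 = 1, ring 29/96 + (-29/96) = 0, arm 29/96 + 0 = 29/96
asked cell (row2, ring) = -29/96

row1: w_G1=29/96 w_G3=29/96 w_R=29/96
row2: w_G1=67/96 w_G3=-29/96 w_R=0
total: w_G1=1 w_G3=0 w_R=29/96
asked value: -29/96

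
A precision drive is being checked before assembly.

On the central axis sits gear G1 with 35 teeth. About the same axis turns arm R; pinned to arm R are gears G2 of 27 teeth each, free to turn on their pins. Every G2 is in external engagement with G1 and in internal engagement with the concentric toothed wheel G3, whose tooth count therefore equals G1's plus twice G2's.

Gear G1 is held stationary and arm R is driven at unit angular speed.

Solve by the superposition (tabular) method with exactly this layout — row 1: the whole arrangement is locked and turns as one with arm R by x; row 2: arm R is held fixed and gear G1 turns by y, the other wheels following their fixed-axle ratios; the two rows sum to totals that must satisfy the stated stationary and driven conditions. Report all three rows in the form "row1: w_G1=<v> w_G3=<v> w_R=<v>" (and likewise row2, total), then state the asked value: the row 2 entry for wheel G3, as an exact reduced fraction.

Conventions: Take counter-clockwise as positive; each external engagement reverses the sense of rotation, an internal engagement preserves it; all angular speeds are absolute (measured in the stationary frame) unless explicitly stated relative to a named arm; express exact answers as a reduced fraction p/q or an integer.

recognized (axles ride arm R): planetary set, 35/27/89 teeth
row 1 (train locked, turned with arm): all members turn x
row 2: sun turns y, ring = −(35/89)·y, arm 0
boundary: total ω_sun = x + y = 0 and total ω_arm = x = 1  ⇒  y = -1, x = 1
row 2 ring = −(35/89)·(-1) = 35/89
totals (row 1 + row 2): sun 1 + (-1) = 0, ring 1 + 35/89 = 124/89, arm 1 + 0 = 1
asked cell (row2, ring) = 35/89

row1: w_G1=1 w_G3=1 w_R=1
row2: w_G1=-1 w_G3=35/89 w_R=0
total: w_G1=0 w_G3=124/89 w_R=1
asked value: 35/89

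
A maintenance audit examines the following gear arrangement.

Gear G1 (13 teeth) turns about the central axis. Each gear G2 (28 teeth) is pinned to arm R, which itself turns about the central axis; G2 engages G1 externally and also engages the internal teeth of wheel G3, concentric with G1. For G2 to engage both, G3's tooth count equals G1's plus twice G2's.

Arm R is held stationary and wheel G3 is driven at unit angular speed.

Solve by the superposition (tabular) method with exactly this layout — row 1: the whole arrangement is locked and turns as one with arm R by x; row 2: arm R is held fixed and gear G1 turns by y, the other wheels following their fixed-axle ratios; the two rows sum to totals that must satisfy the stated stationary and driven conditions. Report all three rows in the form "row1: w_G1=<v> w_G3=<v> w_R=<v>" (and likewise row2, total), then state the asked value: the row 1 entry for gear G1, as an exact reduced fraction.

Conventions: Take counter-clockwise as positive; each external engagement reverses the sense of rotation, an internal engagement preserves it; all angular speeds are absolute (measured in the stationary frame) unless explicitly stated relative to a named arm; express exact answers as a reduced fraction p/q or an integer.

row1: w_G1=0 w_G3=0 w_R=0
row2: w_G1=-69/13 w_G3=1 w_R=0
total: w_G1=-69/13 w_G3=1 w_R=0
asked value: 0

class = planetary set [G3 = 13+2·28 = 69; Willis about the carrier]
row 1 (train locked, turned with arm): all members turn x
row 2: sun turns y, ring = −(13/69)·y, arm 0
boundary: total ω_arm = x = 0 and total ω_ring = x − (13/69)·y = 1  ⇒  y = -69/13, x = 0
row 2 ring = −(13/69)·(-69/13) = 1
totals (row 1 + row 2): sun 0 + (-69/13) = -69/13, ring 0 + 1 = 1, arm 0 + 0 = 0
asked cell (row1, sun) = 0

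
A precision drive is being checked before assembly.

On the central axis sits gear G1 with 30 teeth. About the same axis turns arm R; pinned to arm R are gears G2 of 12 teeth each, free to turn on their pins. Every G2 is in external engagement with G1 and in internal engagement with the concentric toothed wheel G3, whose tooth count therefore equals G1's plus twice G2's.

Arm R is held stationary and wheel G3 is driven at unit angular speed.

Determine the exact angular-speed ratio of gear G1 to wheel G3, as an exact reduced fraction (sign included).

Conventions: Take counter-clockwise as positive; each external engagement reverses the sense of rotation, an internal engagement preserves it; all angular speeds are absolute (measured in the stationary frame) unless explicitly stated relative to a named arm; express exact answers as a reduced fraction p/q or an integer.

planetary set (30T centre, 12T on arm, 54T internal) — Willis relation
ring teeth: 30 + 2·12 = 54
30(ω_sun−ω_arm) = −54(ω_ring−ω_arm),  ω_arm = 0, ω_ring = 1
ω_sun = 0 − (54/30)(1−0) = -9/5
ω_out/ω_in = -9/5

-9/5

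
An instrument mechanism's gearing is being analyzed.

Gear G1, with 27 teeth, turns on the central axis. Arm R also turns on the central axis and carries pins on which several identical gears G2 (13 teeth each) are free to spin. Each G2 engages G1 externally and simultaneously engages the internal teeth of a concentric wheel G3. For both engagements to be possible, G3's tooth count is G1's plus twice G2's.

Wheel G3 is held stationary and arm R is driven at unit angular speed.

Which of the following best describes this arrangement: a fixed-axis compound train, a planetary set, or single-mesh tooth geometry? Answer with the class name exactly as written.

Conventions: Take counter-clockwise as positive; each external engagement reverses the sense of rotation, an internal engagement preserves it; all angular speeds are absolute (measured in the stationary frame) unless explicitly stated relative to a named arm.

class = planetary set [G3 = 27+2·13 = 53; Willis about the carrier]
classification: planetary set

planetary set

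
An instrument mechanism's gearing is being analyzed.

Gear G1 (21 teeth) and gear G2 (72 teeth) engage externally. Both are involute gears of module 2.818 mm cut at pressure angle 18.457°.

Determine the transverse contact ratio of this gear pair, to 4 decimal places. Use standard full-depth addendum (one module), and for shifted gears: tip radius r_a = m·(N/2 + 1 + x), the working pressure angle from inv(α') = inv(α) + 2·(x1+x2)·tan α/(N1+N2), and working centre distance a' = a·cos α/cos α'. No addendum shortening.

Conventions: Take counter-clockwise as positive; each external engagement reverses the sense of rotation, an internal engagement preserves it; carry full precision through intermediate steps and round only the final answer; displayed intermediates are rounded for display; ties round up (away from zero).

topology: single-mesh involute geometry — m = 2.818, 21T/72T pair
base radii: r_b1 = 28.066987, r_b2 = 96.229669
tip radii: r_a1 = 32.407000, r_a2 = 104.266000
no profile shift: α' = α, a' = a
action lengths: √(r_a1²−r_b1²) = 16.200552, √(r_a2²−r_b2²) = 40.140372
base pitch p_b = π·m·cos α = 8.397623
CR = (16.200552 + 40.140372 − 131.037000·sin 18.45700°)/8.397623 = 1.769018
contact ratio ≈ 1.7690

1.7690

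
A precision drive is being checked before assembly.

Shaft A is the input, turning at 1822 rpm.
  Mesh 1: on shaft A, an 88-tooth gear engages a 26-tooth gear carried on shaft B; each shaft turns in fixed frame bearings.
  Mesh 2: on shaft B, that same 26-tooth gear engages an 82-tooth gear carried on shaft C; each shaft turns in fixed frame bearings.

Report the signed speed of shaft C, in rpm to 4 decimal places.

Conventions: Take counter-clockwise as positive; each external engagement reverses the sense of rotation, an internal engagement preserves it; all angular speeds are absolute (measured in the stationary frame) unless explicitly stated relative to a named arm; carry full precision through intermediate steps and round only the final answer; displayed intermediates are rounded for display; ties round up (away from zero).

+1955.3171 rpm

2-mesh fixed-axis compound train (all bearings frame-fixed)
mesh 1 [88T→26T]: ω = 1822.0000×88/26 = 6166.7692 rpm, sense flips to −
mesh 2 [26T→82T]: ω = 6166.7692×26/82 = 1955.3171 rpm, sense flips to +
signed output speed = +1955.3171 rpm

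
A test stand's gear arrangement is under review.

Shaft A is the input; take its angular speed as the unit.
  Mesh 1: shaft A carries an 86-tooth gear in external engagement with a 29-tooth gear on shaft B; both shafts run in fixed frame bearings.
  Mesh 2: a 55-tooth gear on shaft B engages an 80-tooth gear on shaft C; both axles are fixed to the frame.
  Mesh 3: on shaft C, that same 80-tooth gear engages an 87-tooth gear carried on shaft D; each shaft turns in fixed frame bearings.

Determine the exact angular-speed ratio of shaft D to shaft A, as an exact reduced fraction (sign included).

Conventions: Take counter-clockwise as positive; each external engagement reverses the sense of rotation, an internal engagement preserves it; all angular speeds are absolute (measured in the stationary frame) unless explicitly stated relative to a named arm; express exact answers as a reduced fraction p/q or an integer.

-4730/2523

class = fixed-axis compound train [3 meshes; 3 ratios multiply, 3 sense flips]
mesh 1 [86T→29T]: running ratio 86/29, sense −
mesh 2 [55T→80T]: running ratio 473/232, sense +
mesh 3 [80T→87T]: running ratio 4730/2523, sense −
ω_out/ω_in = -4730/2523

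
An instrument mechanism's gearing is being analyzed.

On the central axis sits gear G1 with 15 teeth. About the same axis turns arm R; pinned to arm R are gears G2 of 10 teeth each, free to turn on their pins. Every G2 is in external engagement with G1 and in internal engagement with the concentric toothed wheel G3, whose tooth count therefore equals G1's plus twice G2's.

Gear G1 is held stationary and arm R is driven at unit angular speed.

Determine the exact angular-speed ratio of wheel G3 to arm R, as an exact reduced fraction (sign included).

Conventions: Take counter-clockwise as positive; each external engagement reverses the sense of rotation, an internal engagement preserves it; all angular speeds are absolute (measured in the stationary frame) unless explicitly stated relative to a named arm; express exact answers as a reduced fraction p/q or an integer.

10/7

recognized (axles ride arm R): planetary set, 15/10/35 teeth
ring teeth: 15 + 2·10 = 35
15(ω_sun−ω_arm) = −35(ω_ring−ω_arm),  ω_sun = 0, ω_arm = 1
ω_ring = 1 − (15/35)(0−1) = 10/7
ω_out/ω_in = 10/7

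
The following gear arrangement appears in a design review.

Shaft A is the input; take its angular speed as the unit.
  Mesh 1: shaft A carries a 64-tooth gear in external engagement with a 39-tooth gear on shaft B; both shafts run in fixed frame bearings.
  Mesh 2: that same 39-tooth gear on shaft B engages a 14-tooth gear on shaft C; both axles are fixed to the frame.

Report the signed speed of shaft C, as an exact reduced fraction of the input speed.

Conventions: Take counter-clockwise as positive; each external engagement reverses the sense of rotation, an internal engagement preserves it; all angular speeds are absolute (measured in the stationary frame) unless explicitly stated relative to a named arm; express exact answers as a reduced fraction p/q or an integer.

32/7

2-mesh fixed-axis compound train (all bearings frame-fixed)
mesh 1 [64T→39T]: |ω|/ω_in = 1×64/39 = 64/39, sense flips to −
mesh 2 [39T→14T]: |ω|/ω_in = (64/39)×39/14 = 32/7, sense flips to +
signed output speed (× input speed) = 32/7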